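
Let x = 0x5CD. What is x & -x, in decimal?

x = 10111001101 = 1485
-x (two's complement) = …01000110011
AND   = 00000000001 = 1
(x & -x isolates the lowest set bit of x.)

1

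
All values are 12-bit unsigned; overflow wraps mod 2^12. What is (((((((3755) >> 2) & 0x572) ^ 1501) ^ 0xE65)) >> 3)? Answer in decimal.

3755 = 111010101011
→ >> 2 → 001110101010 = 938
0x572 = 010101110010
→ & → 000100100010 = 290
1501 = 010111011101
→ ^ → 010011111111 = 1279
0xE65 = 111001100101
→ ^ → 101010011010 = 2714
→ >> 3 → 000101010011 = 339

339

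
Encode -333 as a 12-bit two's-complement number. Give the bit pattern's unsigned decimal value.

333 in 12 bits: 000101001101
Invert: 111010110010
Add 1:  111010110011 = 3763
(Check: 2^12 - 333 = 4096 - 333 = 3763.)

3763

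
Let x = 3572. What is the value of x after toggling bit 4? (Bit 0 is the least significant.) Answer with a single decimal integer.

3556

x = 110111110100
bit 4 is currently 1; toggle it via x ^ (1 << 4) = x ^ 16
→ 110111100100 = 3556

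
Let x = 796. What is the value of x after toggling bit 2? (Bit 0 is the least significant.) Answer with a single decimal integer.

792

x = 01100011100
bit 2 is currently 1; toggle it via x ^ (1 << 2) = x ^ 4
→ 01100011000 = 792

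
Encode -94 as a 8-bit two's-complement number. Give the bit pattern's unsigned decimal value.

94 in 8 bits: 01011110
Invert: 10100001
Add 1:  10100010 = 162
(Check: 2^8 - 94 = 256 - 94 = 162.)

162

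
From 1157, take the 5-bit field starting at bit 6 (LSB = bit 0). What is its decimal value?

18

v = 10010000101
Shift right by 6: 10010
Mask low 5 bits: 10010 = 18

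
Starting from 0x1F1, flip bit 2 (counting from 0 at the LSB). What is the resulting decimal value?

x = 111110001
bit 2 is currently 0; toggle it via x ^ (1 << 2) = x ^ 4
→ 111110101 = 501

501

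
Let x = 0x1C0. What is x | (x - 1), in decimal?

511

x = 111000000 = 448
x - 1 = 110111111
OR    = 111111111 = 511
(x | (x - 1) sets all bits below the lowest set bit.)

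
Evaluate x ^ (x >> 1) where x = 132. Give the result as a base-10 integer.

198

x = 10000100 = 132
x>>1 = 01000010
XOR  = 11000110 = 198
(x ^ (x >> 1) gives the standard binary-reflected Gray code of x.)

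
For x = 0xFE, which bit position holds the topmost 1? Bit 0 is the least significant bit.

0xFE = 11111110
The topmost 1 is at position 7 (since 2^7 = 128 ≤ 254 < 256).

7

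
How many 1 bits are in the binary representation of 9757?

9757 = 10011000011101
Count the 1s: 1 + 1 + 1 + 1 + 1 + 1 + 1 = 7

7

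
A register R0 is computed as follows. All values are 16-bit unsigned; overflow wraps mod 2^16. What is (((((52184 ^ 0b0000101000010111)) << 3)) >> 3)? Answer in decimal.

52184 = 1100101111011000
0b0000101000010111 = 0000101000010111
→ ^ → 1100000111001111 = 49615
→ << 3 (mod 2^16) → 0000111001111000 = 3704
→ >> 3 → 0000000111001111 = 463

463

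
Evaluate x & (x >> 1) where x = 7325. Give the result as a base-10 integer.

3084

x = 1110010011101 = 7325
x>>1 = 0111001001110
AND  = 0110000001100 = 3084
(x & (x >> 1) has a 1 wherever x has two consecutive 1 bits.)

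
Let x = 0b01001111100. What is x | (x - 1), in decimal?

639

x = 1001111100 = 636
x - 1 = 1001111011
OR    = 1001111111 = 639
(x | (x - 1) sets all bits below the lowest set bit.)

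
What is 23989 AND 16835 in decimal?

23989 = 101110110110101
16835 = 100000111000011
AND → 100000110000001 = 16769

16769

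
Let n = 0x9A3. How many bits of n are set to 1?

6

0x9A3 = 100110100011
Count the 1s: 1 + 1 + 1 + 1 + 1 + 1 = 6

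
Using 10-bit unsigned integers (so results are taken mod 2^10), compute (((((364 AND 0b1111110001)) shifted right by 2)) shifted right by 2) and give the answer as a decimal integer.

22

364 = 0101101100
0b1111110001 = 1111110001
→ AND → 0101100000 = 352
→ shifted right by 2 → 0001011000 = 88
→ shifted right by 2 → 0000010110 = 22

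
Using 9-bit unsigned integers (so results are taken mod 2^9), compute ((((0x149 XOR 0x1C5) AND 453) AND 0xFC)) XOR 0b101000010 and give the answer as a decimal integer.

0x149 = 101001001
0x1C5 = 111000101
→ XOR → 010001100 = 140
453 = 111000101
→ AND → 010000100 = 132
0xFC = 011111100
→ AND → 010000100 = 132
0b101000010 = 101000010
→ XOR → 111000110 = 454

454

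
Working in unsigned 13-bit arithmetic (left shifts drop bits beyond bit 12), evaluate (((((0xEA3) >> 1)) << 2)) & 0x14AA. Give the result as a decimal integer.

5120

0xEA3 = 0111010100011
→ >> 1 → 0011101010001 = 1873
→ << 2 (mod 2^13) → 1110101000100 = 7492
0x14AA = 1010010101010
→ & → 1010000000000 = 5120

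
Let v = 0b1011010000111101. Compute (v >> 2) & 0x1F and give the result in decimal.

15

v = 1011010000111101
Shift right by 2: 10110100001111
Mask low 5 bits: 01111 = 15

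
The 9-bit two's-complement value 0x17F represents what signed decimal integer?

-129

pattern = 101111111 (MSB is 1 ⇒ negative)
Invert: 010000000, add 1 → 010000001 = 129, so the value is -129.
(Equivalently: 383 - 2^9 = 383 - 512 = -129.)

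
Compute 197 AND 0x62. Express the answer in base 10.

64

197 = 11000101
0x62 = 01100010
AND → 01000000 = 64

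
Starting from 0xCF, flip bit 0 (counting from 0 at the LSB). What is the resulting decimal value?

206

x = 11001111
bit 0 is currently 1; toggle it via x ^ (1 << 0) = x ^ 1
→ 11001110 = 206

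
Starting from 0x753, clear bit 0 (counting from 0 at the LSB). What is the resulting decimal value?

1874

x = 011101010011
bit 0 is currently 1; clear it via x & ~(1 << 0) = x & ~1
→ 011101010010 = 1874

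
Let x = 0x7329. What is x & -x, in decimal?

1

x = 111001100101001 = 29481
-x (two's complement) = …000110011010111
AND   = 000000000000001 = 1
(x & -x isolates the lowest set bit of x.)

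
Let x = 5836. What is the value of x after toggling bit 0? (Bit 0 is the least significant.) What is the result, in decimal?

x = 1011011001100
bit 0 is currently 0; toggle it via x ^ (1 << 0) = x ^ 1
→ 1011011001101 = 5837

5837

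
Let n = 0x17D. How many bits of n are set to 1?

0x17D = 101111101
Count the 1s: 1 + 1 + 1 + 1 + 1 + 1 + 1 = 7

7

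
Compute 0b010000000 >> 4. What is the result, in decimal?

8

x = 10000000
shift right by 4 → 00001000 = 8
(equivalently, floor(128 / 16))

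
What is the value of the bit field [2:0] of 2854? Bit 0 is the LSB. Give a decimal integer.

6

v = 101100100110
Shift right by 0: 101100100110
Mask low 3 bits: 110 = 6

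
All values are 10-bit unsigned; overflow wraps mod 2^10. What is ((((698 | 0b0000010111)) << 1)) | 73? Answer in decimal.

698 = 1010111010
0b0000010111 = 0000010111
→ | → 1010111111 = 703
→ << 1 (mod 2^10) → 0101111110 = 382
73 = 0001001001
→ | → 0101111111 = 383

383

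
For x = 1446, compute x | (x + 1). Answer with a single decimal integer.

1447

x = 10110100110 = 1446
x + 1 = 10110100111
OR    = 10110100111 = 1447
(x | (x + 1) sets the lowest cleared bit.)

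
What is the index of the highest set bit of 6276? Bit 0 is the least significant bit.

6276 = 1100010000100
The topmost 1 is at position 12 (since 2^12 = 4096 ≤ 6276 < 8192).

12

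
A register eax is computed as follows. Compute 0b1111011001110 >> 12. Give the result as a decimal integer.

x = 1111011001110
shift right by 12 → 0000000000001 = 1
(equivalently, floor(7886 / 4096))

1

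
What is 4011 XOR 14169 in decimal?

4011 = 00111110101011
14169 = 11011101011001
XOR → 11100011110010 = 14578

14578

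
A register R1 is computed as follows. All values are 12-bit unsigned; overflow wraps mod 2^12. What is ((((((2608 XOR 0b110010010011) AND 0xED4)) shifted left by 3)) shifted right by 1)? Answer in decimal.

2608 = 101000110000
0b110010010011 = 110010010011
→ XOR → 011010100011 = 1699
0xED4 = 111011010100
→ AND → 011010000000 = 1664
→ shifted left by 3 (mod 2^12) → 010000000000 = 1024
→ shifted right by 1 → 001000000000 = 512

512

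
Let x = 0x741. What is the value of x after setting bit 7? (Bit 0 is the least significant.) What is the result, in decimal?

x = 00011101000001
bit 7 is currently 0; set it via x | (1 << 7) = x | 128
→ 00011111000001 = 1985

1985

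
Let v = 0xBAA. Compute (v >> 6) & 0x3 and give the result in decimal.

v = 101110101010
Shift right by 6: 101110
Mask low 2 bits: 10 = 2

2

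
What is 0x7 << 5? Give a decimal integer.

0x7 = 00000111
shift left by 5 → 11100000 = 224
(equivalently, 7 × 2^5 = 7 × 32)

224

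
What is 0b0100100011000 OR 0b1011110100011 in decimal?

8123

a = 0100100011000
b = 1011110100011
 OR → 1111110111011 = 8123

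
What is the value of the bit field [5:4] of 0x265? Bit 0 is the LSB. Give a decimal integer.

2

v = 001001100101
Shift right by 4: 00100110
Mask low 2 bits: 10 = 2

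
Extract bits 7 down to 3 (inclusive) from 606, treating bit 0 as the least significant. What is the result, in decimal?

11

v = 001001011110
Shift right by 3: 001001011
Mask low 5 bits: 01011 = 11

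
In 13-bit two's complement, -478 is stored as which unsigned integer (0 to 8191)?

7714

478 in 13 bits: 0000111011110
Invert: 1111000100001
Add 1:  1111000100010 = 7714
(Check: 2^13 - 478 = 8192 - 478 = 7714.)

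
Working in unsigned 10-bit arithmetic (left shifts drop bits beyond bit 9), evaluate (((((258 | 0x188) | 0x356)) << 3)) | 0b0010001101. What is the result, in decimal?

765

258 = 0100000010
0x188 = 0110001000
→ | → 0110001010 = 394
0x356 = 1101010110
→ | → 1111011110 = 990
→ << 3 (mod 2^10) → 1011110000 = 752
0b0010001101 = 0010001101
→ | → 1011111101 = 765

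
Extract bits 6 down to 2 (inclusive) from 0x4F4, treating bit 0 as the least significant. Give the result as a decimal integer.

v = 10011110100
Shift right by 2: 100111101
Mask low 5 bits: 11101 = 29

29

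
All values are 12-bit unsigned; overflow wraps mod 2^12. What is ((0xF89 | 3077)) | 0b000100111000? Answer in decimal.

4029

0xF89 = 111110001001
3077 = 110000000101
→ | → 111110001101 = 3981
0b000100111000 = 000100111000
→ | → 111110111101 = 4029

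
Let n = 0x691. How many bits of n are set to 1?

0x691 = 11010010001
Count the 1s: 1 + 1 + 1 + 1 + 1 = 5

5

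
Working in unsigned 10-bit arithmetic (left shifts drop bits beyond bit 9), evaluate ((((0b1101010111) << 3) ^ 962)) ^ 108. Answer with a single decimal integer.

0b1101010111 = 1101010111
→ << 3 (mod 2^10) → 1010111000 = 696
962 = 1111000010
→ ^ → 0101111010 = 378
108 = 0001101100
→ ^ → 0100010110 = 278

278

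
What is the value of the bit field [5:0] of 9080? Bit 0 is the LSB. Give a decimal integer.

v = 10001101111000
Shift right by 0: 10001101111000
Mask low 6 bits: 111000 = 56

56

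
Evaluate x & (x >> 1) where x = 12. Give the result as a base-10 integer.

x = 1100 = 12
x>>1 = 0110
AND  = 0100 = 4
(x & (x >> 1) has a 1 wherever x has two consecutive 1 bits.)

4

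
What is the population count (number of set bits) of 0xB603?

7

0xB603 = 1011011000000011
Count the 1s: 1 + 1 + 1 + 1 + 1 + 1 + 1 = 7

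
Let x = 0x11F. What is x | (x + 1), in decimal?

319

x = 100011111 = 287
x + 1 = 100100000
OR    = 100111111 = 319
(x | (x + 1) sets the lowest cleared bit.)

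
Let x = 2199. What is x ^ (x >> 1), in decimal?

3292

x = 100010010111 = 2199
x>>1 = 010001001011
XOR  = 110011011100 = 3292
(x ^ (x >> 1) gives the standard binary-reflected Gray code of x.)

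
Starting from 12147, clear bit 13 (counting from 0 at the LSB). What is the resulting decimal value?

x = 010111101110011
bit 13 is currently 1; clear it via x & ~(1 << 13) = x & ~8192
→ 000111101110011 = 3955

3955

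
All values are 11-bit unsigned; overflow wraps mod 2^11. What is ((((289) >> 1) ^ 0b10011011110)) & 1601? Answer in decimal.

289 = 00100100001
→ >> 1 → 00010010000 = 144
0b10011011110 = 10011011110
→ ^ → 10001001110 = 1102
1601 = 11001000001
→ & → 10001000000 = 1088

1088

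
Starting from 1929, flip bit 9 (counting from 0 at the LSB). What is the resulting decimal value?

x = 0011110001001
bit 9 is currently 1; toggle it via x ^ (1 << 9) = x ^ 512
→ 0010110001001 = 1417

1417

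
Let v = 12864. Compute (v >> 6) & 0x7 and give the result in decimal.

1

v = 11001001000000
Shift right by 6: 11001001
Mask low 3 bits: 001 = 1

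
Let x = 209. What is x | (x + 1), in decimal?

211

x = 11010001 = 209
x + 1 = 11010010
OR    = 11010011 = 211
(x | (x + 1) sets the lowest cleared bit.)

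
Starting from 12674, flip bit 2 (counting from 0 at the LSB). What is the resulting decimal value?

12678

x = 011000110000010
bit 2 is currently 0; toggle it via x ^ (1 << 2) = x ^ 4
→ 011000110000110 = 12678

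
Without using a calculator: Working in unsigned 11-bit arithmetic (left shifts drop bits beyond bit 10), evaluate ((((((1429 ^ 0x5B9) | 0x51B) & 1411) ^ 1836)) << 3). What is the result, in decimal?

1429 = 10110010101
0x5B9 = 10110111001
→ ^ → 00000101100 = 44
0x51B = 10100011011
→ | → 10100111111 = 1343
1411 = 10110000011
→ & → 10100000011 = 1283
1836 = 11100101100
→ ^ → 01000101111 = 559
→ << 3 (mod 2^11) → 00101111000 = 376

376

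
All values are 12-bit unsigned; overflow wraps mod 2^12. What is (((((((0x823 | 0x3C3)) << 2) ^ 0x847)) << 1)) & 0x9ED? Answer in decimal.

2436

0x823 = 100000100011
0x3C3 = 001111000011
→ | → 101111100011 = 3043
→ << 2 (mod 2^12) → 111110001100 = 3980
0x847 = 100001000111
→ ^ → 011111001011 = 1995
→ << 1 (mod 2^12) → 111110010110 = 3990
0x9ED = 100111101101
→ & → 100110000100 = 2436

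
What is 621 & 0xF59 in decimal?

585

621 = 001001101101
0xF59 = 111101011001
AND → 001001001001 = 585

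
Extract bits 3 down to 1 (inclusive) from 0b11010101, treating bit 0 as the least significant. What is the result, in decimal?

v = 11010101
Shift right by 1: 1101010
Mask low 3 bits: 010 = 2

2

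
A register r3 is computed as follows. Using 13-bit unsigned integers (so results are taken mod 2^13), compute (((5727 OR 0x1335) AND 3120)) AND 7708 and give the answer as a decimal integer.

5727 = 1011001011111
0x1335 = 1001100110101
→ OR → 1011101111111 = 6015
3120 = 0110000110000
→ AND → 0010000110000 = 1072
7708 = 1111000011100
→ AND → 0010000010000 = 1040

1040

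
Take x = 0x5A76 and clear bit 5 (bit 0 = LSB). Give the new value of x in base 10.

x = 101101001110110
bit 5 is currently 1; clear it via x & ~(1 << 5) = x & ~32
→ 101101001010110 = 23126

23126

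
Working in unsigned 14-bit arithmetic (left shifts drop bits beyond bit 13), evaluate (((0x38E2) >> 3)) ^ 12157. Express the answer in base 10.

0x38E2 = 11100011100010
→ >> 3 → 00011100011100 = 1820
12157 = 10111101111101
→ ^ → 10100001100001 = 10337

10337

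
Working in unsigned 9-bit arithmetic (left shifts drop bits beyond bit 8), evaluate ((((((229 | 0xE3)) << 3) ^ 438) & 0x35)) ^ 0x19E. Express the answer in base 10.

229 = 011100101
0xE3 = 011100011
→ | → 011100111 = 231
→ << 3 (mod 2^9) → 100111000 = 312
438 = 110110110
→ ^ → 010001110 = 142
0x35 = 000110101
→ & → 000000100 = 4
0x19E = 110011110
→ ^ → 110011010 = 410

410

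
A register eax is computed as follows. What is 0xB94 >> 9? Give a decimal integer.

5

0xB94 = 101110010100
shift right by 9 → 000000000101 = 5
(equivalently, floor(2964 / 512))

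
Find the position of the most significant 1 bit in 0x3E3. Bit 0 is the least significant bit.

9

0x3E3 = 1111100011
The topmost 1 is at position 9 (since 2^9 = 512 ≤ 995 < 1024).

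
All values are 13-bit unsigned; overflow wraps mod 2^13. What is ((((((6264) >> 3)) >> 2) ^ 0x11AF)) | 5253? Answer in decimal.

5613

6264 = 1100001111000
→ >> 3 → 0001100001111 = 783
→ >> 2 → 0000011000011 = 195
0x11AF = 1000110101111
→ ^ → 1000101101100 = 4460
5253 = 1010010000101
→ | → 1010111101101 = 5613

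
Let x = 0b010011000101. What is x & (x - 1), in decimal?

x = 10011000101 = 1221
x - 1 = 10011000100
AND   = 10011000100 = 1220
(x & (x - 1) clears the lowest set bit of x.)

1220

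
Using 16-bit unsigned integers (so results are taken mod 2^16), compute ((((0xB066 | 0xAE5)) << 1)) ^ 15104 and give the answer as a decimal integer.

0xB066 = 1011000001100110
0xAE5 = 0000101011100101
→ | → 1011101011100111 = 47847
→ << 1 (mod 2^16) → 0111010111001110 = 30158
15104 = 0011101100000000
→ ^ → 0100111011001110 = 20174

20174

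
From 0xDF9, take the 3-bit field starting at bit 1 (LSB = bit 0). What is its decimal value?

4

v = 110111111001
Shift right by 1: 11011111100
Mask low 3 bits: 100 = 4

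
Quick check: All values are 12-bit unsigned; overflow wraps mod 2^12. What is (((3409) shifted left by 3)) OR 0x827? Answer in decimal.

3409 = 110101010001
→ shifted left by 3 (mod 2^12) → 101010001000 = 2696
0x827 = 100000100111
→ OR → 101010101111 = 2735

2735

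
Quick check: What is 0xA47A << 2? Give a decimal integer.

0xA47A = 001010010001111010
shift left by 2 → 101001000111101000 = 168424
(equivalently, 42106 × 2^2 = 42106 × 4)

168424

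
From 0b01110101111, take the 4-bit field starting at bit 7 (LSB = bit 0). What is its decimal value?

7

v = 01110101111
Shift right by 7: 0111
Mask low 4 bits: 0111 = 7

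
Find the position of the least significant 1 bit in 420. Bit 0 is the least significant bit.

2

420 = 110100100
Trailing zeros: 2, so the lowest set bit is bit 2 (value 4).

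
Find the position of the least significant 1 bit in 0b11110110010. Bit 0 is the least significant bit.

1

0b11110110010 = 11110110010
Trailing zeros: 1, so the lowest set bit is bit 1 (value 2).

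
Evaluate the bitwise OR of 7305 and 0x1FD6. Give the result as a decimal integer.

7305 = 1110010001001
0x1FD6 = 1111111010110
 OR → 1111111011111 = 8159

8159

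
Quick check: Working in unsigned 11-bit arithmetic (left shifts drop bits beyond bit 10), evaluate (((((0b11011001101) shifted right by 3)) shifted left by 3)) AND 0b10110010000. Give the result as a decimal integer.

0b11011001101 = 11011001101
→ shifted right by 3 → 00011011001 = 217
→ shifted left by 3 (mod 2^11) → 11011001000 = 1736
0b10110010000 = 10110010000
→ AND → 10010000000 = 1152

1152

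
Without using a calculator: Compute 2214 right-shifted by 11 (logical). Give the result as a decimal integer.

1

2214 = 100010100110
shift right by 11 → 000000000001 = 1
(equivalently, floor(2214 / 2048))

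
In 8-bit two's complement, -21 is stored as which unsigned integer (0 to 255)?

235

21 in 8 bits: 00010101
Invert: 11101010
Add 1:  11101011 = 235
(Check: 2^8 - 21 = 256 - 21 = 235.)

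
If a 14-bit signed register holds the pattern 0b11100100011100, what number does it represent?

-1764

pattern = 11100100011100 (MSB is 1 ⇒ negative)
Invert: 00011011100011, add 1 → 00011011100100 = 1764, so the value is -1764.
(Equivalently: 14620 - 2^14 = 14620 - 16384 = -1764.)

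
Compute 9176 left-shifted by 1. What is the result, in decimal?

9176 = 010001111011000
shift left by 1 → 100011110110000 = 18352
(equivalently, 9176 × 2^1 = 9176 × 2)

18352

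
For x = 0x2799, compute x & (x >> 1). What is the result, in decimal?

x = 10011110011001 = 10137
x>>1 = 01001111001100
AND  = 00001110001000 = 904
(x & (x >> 1) has a 1 wherever x has two consecutive 1 bits.)

904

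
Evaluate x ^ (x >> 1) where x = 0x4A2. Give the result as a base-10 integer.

x = 10010100010 = 1186
x>>1 = 01001010001
XOR  = 11011110011 = 1779
(x ^ (x >> 1) gives the standard binary-reflected Gray code of x.)

1779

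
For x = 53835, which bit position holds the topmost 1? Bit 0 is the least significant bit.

15

53835 = 1101001001001011
The topmost 1 is at position 15 (since 2^15 = 32768 ≤ 53835 < 65536).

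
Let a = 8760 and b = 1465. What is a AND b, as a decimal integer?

56

8760 = 10001000111000
1465 = 00010110111001
AND → 00000000111000 = 56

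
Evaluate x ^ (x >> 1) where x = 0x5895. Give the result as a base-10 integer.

x = 101100010010101 = 22677
x>>1 = 010110001001010
XOR  = 111010011011111 = 29919
(x ^ (x >> 1) gives the standard binary-reflected Gray code of x.)

29919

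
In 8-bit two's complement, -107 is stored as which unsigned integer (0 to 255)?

149

107 in 8 bits: 01101011
Invert: 10010100
Add 1:  10010101 = 149
(Check: 2^8 - 107 = 256 - 107 = 149.)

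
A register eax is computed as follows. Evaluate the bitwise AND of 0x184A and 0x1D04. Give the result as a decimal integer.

0x184A = 1100001001010
0x1D04 = 1110100000100
AND → 1100000000000 = 6144

6144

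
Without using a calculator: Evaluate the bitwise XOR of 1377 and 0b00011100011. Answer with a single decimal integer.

1410

1377 = 10101100001
b = 00011100011
XOR → 10110000010 = 1410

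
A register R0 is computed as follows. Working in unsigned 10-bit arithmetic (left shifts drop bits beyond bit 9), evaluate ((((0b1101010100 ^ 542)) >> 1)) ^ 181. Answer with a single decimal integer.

16

0b1101010100 = 1101010100
542 = 1000011110
→ ^ → 0101001010 = 330
→ >> 1 → 0010100101 = 165
181 = 0010110101
→ ^ → 0000010000 = 16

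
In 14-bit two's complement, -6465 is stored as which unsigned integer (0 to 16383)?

6465 in 14 bits: 01100101000001
Invert: 10011010111110
Add 1:  10011010111111 = 9919
(Check: 2^14 - 6465 = 16384 - 6465 = 9919.)

9919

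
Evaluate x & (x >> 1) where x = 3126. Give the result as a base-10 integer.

x = 110000110110 = 3126
x>>1 = 011000011011
AND  = 010000010010 = 1042
(x & (x >> 1) has a 1 wherever x has two consecutive 1 bits.)

1042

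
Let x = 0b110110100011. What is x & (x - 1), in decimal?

3490

x = 110110100011 = 3491
x - 1 = 110110100010
AND   = 110110100010 = 3490
(x & (x - 1) clears the lowest set bit of x.)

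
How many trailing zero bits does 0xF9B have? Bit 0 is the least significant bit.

0xF9B = 111110011011
Trailing zeros: 0, so the lowest set bit is bit 0 (value 1).

0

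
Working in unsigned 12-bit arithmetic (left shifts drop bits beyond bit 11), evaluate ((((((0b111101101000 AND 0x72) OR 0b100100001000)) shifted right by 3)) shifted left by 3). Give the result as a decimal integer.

0b111101101000 = 111101101000
0x72 = 000001110010
→ AND → 000001100000 = 96
0b100100001000 = 100100001000
→ OR → 100101101000 = 2408
→ shifted right by 3 → 000100101101 = 301
→ shifted left by 3 (mod 2^12) → 100101101000 = 2408

2408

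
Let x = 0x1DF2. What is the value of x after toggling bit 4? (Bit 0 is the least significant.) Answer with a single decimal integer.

x = 01110111110010
bit 4 is currently 1; toggle it via x ^ (1 << 4) = x ^ 16
→ 01110111100010 = 7650

7650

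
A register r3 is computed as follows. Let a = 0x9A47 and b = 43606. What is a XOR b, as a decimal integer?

0x9A47 = 1001101001000111
43606 = 1010101001010110
XOR → 0011000000010001 = 12305

12305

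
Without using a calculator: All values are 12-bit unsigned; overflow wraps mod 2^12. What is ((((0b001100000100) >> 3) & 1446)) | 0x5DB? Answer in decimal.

0b001100000100 = 001100000100
→ >> 3 → 000001100000 = 96
1446 = 010110100110
→ & → 000000100000 = 32
0x5DB = 010111011011
→ | → 010111111011 = 1531

1531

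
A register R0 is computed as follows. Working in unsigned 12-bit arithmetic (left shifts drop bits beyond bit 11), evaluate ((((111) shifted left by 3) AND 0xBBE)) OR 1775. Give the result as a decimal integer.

111 = 000001101111
→ shifted left by 3 (mod 2^12) → 001101111000 = 888
0xBBE = 101110111110
→ AND → 001100111000 = 824
1775 = 011011101111
→ OR → 011111111111 = 2047

2047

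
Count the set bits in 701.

7

701 = 1010111101
Count the 1s: 1 + 1 + 1 + 1 + 1 + 1 + 1 = 7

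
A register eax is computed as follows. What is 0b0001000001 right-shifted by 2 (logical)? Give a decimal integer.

16

x = 1000001
shift right by 2 → 0010000 = 16
(equivalently, floor(65 / 4))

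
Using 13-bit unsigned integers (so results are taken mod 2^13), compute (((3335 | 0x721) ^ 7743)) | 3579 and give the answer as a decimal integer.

3335 = 0110100000111
0x721 = 0011100100001
→ | → 0111100100111 = 3879
7743 = 1111000111111
→ ^ → 1000100011000 = 4376
3579 = 0110111111011
→ | → 1110111111011 = 7675

7675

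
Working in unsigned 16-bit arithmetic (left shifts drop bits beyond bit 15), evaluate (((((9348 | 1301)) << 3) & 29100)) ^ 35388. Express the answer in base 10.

43668

9348 = 0010010010000100
1301 = 0000010100010101
→ | → 0010010110010101 = 9621
→ << 3 (mod 2^16) → 0010110010101000 = 11432
29100 = 0111000110101100
→ & → 0010000010101000 = 8360
35388 = 1000101000111100
→ ^ → 1010101010010100 = 43668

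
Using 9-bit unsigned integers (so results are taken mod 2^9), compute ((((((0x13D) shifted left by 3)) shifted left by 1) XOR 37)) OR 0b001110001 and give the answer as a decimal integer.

0x13D = 100111101
→ shifted left by 3 (mod 2^9) → 111101000 = 488
→ shifted left by 1 (mod 2^9) → 111010000 = 464
37 = 000100101
→ XOR → 111110101 = 501
0b001110001 = 001110001
→ OR → 111110101 = 501

501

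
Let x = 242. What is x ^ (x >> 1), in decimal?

139

x = 11110010 = 242
x>>1 = 01111001
XOR  = 10001011 = 139
(x ^ (x >> 1) gives the standard binary-reflected Gray code of x.)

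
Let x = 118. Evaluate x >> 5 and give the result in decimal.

118 = 1110110
shift right by 5 → 0000011 = 3
(equivalently, floor(118 / 32))

3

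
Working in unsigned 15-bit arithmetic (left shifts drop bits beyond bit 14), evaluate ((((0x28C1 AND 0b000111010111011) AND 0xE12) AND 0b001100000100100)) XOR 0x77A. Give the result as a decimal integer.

3962

0x28C1 = 010100011000001
0b000111010111011 = 000111010111011
→ AND → 000100010000001 = 2177
0xE12 = 000111000010010
→ AND → 000100000000000 = 2048
0b001100000100100 = 001100000100100
→ AND → 000100000000000 = 2048
0x77A = 000011101111010
→ XOR → 000111101111010 = 3962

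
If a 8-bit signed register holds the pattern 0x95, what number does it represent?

pattern = 10010101 (MSB is 1 ⇒ negative)
Invert: 01101010, add 1 → 01101011 = 107, so the value is -107.
(Equivalently: 149 - 2^8 = 149 - 256 = -107.)

-107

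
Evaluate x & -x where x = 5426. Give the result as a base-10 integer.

x = 1010100110010 = 5426
-x (two's complement) = …0101011001110
AND   = 0000000000010 = 2
(x & -x isolates the lowest set bit of x.)

2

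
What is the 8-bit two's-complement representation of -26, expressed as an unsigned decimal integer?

26 in 8 bits: 00011010
Invert: 11100101
Add 1:  11100110 = 230
(Check: 2^8 - 26 = 256 - 26 = 230.)

230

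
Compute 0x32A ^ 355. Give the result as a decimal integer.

585

0x32A = 1100101010
355 = 0101100011
XOR → 1001001001 = 585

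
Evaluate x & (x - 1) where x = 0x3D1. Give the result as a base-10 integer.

976

x = 1111010001 = 977
x - 1 = 1111010000
AND   = 1111010000 = 976
(x & (x - 1) clears the lowest set bit of x.)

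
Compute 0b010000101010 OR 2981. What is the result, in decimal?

4015

a = 010000101010
2981 = 101110100101
 OR → 111110101111 = 4015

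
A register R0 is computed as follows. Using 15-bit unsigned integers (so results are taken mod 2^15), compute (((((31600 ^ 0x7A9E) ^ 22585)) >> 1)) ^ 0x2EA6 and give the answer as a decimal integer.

31600 = 111101101110000
0x7A9E = 111101010011110
→ ^ → 000000111101110 = 494
22585 = 101100000111001
→ ^ → 101100111010111 = 22999
→ >> 1 → 010110011101011 = 11499
0x2EA6 = 010111010100110
→ ^ → 000001001001101 = 589

589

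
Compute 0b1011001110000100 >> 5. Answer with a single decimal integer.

1436

x = 1011001110000100
shift right by 5 → 0000010110011100 = 1436
(equivalently, floor(45956 / 32))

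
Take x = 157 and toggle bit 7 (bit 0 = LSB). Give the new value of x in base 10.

29

x = 10011101
bit 7 is currently 1; toggle it via x ^ (1 << 7) = x ^ 128
→ 00011101 = 29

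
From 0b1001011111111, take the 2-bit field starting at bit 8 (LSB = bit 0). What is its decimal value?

2

v = 1001011111111
Shift right by 8: 10010
Mask low 2 bits: 10 = 2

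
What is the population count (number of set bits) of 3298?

6

3298 = 110011100010
Count the 1s: 1 + 1 + 1 + 1 + 1 + 1 = 6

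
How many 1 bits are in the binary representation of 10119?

10119 = 10011110000111
Count the 1s: 1 + 1 + 1 + 1 + 1 + 1 + 1 + 1 = 8

8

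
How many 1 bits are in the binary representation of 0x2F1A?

0x2F1A = 10111100011010
Count the 1s: 1 + 1 + 1 + 1 + 1 + 1 + 1 + 1 = 8

8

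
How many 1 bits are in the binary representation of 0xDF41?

9

0xDF41 = 1101111101000001
Count the 1s: 1 + 1 + 1 + 1 + 1 + 1 + 1 + 1 + 1 = 9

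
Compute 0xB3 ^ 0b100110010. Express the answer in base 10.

385

0xB3 = 010110011
b = 100110010
XOR → 110000001 = 385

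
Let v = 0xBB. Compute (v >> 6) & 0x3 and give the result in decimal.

2

v = 010111011
Shift right by 6: 010
Mask low 2 bits: 10 = 2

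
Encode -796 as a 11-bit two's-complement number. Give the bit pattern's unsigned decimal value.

796 in 11 bits: 01100011100
Invert: 10011100011
Add 1:  10011100100 = 1252
(Check: 2^11 - 796 = 2048 - 796 = 1252.)

1252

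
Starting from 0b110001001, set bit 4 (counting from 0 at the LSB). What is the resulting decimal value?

409

x = 110001001
bit 4 is currently 0; set it via x | (1 << 4) = x | 16
→ 110011001 = 409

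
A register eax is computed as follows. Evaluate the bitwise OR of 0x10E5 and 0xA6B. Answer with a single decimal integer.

6895

0x10E5 = 1000011100101
0xA6B = 0101001101011
 OR → 1101011101111 = 6895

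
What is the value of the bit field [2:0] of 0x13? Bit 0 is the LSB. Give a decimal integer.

3

v = 000010011
Shift right by 0: 000010011
Mask low 3 bits: 011 = 3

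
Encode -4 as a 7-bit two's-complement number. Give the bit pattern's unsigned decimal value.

124

4 in 7 bits: 0000100
Invert: 1111011
Add 1:  1111100 = 124
(Check: 2^7 - 4 = 128 - 4 = 124.)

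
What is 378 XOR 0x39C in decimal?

378 = 0101111010
0x39C = 1110011100
XOR → 1011100110 = 742

742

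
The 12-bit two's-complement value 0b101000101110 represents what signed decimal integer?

pattern = 101000101110 (MSB is 1 ⇒ negative)
Invert: 010111010001, add 1 → 010111010010 = 1490, so the value is -1490.
(Equivalently: 2606 - 2^12 = 2606 - 4096 = -1490.)

-1490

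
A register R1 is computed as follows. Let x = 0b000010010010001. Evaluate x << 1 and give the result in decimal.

x = 010010010001
shift left by 1 → 100100100010 = 2338
(equivalently, 1169 × 2^1 = 1169 × 2)

2338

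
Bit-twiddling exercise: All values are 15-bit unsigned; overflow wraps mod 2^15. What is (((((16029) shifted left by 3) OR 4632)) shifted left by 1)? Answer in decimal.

28144

16029 = 011111010011101
→ shifted left by 3 (mod 2^15) → 111010011101000 = 29928
4632 = 001001000011000
→ OR → 111011011111000 = 30456
→ shifted left by 1 (mod 2^15) → 110110111110000 = 28144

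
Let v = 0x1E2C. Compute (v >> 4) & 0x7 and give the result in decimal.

v = 1111000101100
Shift right by 4: 111100010
Mask low 3 bits: 010 = 2

2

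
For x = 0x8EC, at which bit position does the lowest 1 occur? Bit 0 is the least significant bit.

0x8EC = 100011101100
Trailing zeros: 2, so the lowest set bit is bit 2 (value 4).

2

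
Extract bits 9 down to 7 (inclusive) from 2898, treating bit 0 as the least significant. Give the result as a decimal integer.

6

v = 101101010010
Shift right by 7: 10110
Mask low 3 bits: 110 = 6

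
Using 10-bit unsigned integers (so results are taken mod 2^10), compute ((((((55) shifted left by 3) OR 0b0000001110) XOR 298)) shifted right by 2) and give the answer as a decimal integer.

37

55 = 0000110111
→ shifted left by 3 (mod 2^10) → 0110111000 = 440
0b0000001110 = 0000001110
→ OR → 0110111110 = 446
298 = 0100101010
→ XOR → 0010010100 = 148
→ shifted right by 2 → 0000100101 = 37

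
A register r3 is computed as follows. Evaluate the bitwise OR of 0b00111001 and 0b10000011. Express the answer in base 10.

187

a = 00111001
b = 10000011
 OR → 10111011 = 187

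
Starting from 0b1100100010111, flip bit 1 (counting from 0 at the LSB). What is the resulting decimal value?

x = 1100100010111
bit 1 is currently 1; toggle it via x ^ (1 << 1) = x ^ 2
→ 1100100010101 = 6421

6421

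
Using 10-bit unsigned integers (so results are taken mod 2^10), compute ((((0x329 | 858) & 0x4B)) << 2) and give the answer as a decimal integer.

0x329 = 1100101001
858 = 1101011010
→ | → 1101111011 = 891
0x4B = 0001001011
→ & → 0001001011 = 75
→ << 2 (mod 2^10) → 0100101100 = 300

300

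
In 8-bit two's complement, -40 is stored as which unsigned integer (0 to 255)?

40 in 8 bits: 00101000
Invert: 11010111
Add 1:  11011000 = 216
(Check: 2^8 - 40 = 256 - 40 = 216.)

216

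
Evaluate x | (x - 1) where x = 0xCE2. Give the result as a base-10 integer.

x = 110011100010 = 3298
x - 1 = 110011100001
OR    = 110011100011 = 3299
(x | (x - 1) sets all bits below the lowest set bit.)

3299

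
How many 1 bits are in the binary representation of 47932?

47932 = 1011101100111100
Count the 1s: 1 + 1 + 1 + 1 + 1 + 1 + 1 + 1 + 1 + 1 = 10

10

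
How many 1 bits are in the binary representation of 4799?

9

4799 = 1001010111111
Count the 1s: 1 + 1 + 1 + 1 + 1 + 1 + 1 + 1 + 1 = 9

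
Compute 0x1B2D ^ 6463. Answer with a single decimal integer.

530

0x1B2D = 1101100101101
6463 = 1100100111111
XOR → 0001000010010 = 530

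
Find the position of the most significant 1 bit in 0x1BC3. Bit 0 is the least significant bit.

12

0x1BC3 = 1101111000011
The topmost 1 is at position 12 (since 2^12 = 4096 ≤ 7107 < 8192).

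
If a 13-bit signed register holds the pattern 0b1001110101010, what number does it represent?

pattern = 1001110101010 (MSB is 1 ⇒ negative)
Invert: 0110001010101, add 1 → 0110001010110 = 3158, so the value is -3158.
(Equivalently: 5034 - 2^13 = 5034 - 8192 = -3158.)

-3158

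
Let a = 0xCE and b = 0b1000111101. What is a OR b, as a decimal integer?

767

0xCE = 0011001110
b = 1000111101
 OR → 1011111111 = 767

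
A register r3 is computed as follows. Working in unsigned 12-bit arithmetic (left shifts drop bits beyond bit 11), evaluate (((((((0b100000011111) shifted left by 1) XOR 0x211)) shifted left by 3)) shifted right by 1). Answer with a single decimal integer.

0b100000011111 = 100000011111
→ shifted left by 1 (mod 2^12) → 000000111110 = 62
0x211 = 001000010001
→ XOR → 001000101111 = 559
→ shifted left by 3 (mod 2^12) → 000101111000 = 376
→ shifted right by 1 → 000010111100 = 188

188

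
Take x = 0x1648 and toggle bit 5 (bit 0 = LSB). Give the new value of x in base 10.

x = 01011001001000
bit 5 is currently 0; toggle it via x ^ (1 << 5) = x ^ 32
→ 01011001101000 = 5736

5736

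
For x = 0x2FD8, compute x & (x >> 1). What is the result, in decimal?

1992

x = 10111111011000 = 12248
x>>1 = 01011111101100
AND  = 00011111001000 = 1992
(x & (x >> 1) has a 1 wherever x has two consecutive 1 bits.)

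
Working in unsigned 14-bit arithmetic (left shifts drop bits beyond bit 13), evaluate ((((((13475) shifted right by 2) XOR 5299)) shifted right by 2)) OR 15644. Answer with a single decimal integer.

16254

13475 = 11010010100011
→ shifted right by 2 → 00110100101000 = 3368
5299 = 01010010110011
→ XOR → 01100110011011 = 6555
→ shifted right by 2 → 00011001100110 = 1638
15644 = 11110100011100
→ OR → 11111101111110 = 16254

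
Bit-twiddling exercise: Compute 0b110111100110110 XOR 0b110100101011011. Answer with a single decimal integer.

a = 110111100110110
b = 110100101011011
XOR → 000011001101101 = 1645

1645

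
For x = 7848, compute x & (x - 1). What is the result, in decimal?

7840

x = 1111010101000 = 7848
x - 1 = 1111010100111
AND   = 1111010100000 = 7840
(x & (x - 1) clears the lowest set bit of x.)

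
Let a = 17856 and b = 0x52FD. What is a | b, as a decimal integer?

17856 = 100010111000000
0x52FD = 101001011111101
 OR → 101011111111101 = 22525

22525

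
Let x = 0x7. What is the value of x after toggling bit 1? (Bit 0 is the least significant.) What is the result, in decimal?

5

x = 00000111
bit 1 is currently 1; toggle it via x ^ (1 << 1) = x ^ 2
→ 00000101 = 5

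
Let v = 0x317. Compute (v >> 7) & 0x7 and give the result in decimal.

v = 1100010111
Shift right by 7: 110
Mask low 3 bits: 110 = 6

6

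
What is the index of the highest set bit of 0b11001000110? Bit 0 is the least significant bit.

0b11001000110 = 11001000110
The topmost 1 is at position 10 (since 2^10 = 1024 ≤ 1606 < 2048).

10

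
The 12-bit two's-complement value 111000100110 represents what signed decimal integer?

-474

pattern = 111000100110 (MSB is 1 ⇒ negative)
Invert: 000111011001, add 1 → 000111011010 = 474, so the value is -474.
(Equivalently: 3622 - 2^12 = 3622 - 4096 = -474.)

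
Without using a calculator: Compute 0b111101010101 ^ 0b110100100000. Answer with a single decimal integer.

629

a = 111101010101
b = 110100100000
XOR → 001001110101 = 629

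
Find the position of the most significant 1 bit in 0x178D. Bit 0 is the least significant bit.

0x178D = 1011110001101
The topmost 1 is at position 12 (since 2^12 = 4096 ≤ 6029 < 8192).

12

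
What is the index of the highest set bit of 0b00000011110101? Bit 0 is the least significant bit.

0b00000011110101 = 11110101
The topmost 1 is at position 7 (since 2^7 = 128 ≤ 245 < 256).

7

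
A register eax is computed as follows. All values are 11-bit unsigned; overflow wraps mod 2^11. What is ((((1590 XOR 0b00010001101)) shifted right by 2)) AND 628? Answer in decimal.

1590 = 11000110110
0b00010001101 = 00010001101
→ XOR → 11010111011 = 1723
→ shifted right by 2 → 00110101110 = 430
628 = 01001110100
→ AND → 00000100100 = 36

36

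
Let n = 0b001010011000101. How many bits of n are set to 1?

n = 1010011000101
Count the 1s: 1 + 1 + 1 + 1 + 1 + 1 = 6

6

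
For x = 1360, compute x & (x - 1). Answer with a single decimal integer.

1344

x = 10101010000 = 1360
x - 1 = 10101001111
AND   = 10101000000 = 1344
(x & (x - 1) clears the lowest set bit of x.)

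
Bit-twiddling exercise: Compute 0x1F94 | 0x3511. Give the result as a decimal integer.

16277

0x1F94 = 01111110010100
0x3511 = 11010100010001
 OR → 11111110010101 = 16277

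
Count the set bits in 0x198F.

0x198F = 1100110001111
Count the 1s: 1 + 1 + 1 + 1 + 1 + 1 + 1 + 1 = 8

8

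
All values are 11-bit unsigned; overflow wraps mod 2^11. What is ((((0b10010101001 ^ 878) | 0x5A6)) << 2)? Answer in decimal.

1948

0b10010101001 = 10010101001
878 = 01101101110
→ ^ → 11111000111 = 1991
0x5A6 = 10110100110
→ | → 11111100111 = 2023
→ << 2 (mod 2^11) → 11110011100 = 1948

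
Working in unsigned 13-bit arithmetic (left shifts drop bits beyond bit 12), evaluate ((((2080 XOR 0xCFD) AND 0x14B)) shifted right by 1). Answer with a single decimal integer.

2080 = 0100000100000
0xCFD = 0110011111101
→ XOR → 0010011011101 = 1245
0x14B = 0000101001011
→ AND → 0000001001001 = 73
→ shifted right by 1 → 0000000100100 = 36

36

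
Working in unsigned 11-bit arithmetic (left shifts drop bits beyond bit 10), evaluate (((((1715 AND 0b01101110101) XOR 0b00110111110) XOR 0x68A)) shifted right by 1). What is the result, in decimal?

642

1715 = 11010110011
0b01101110101 = 01101110101
→ AND → 01000110001 = 561
0b00110111110 = 00110111110
→ XOR → 01110001111 = 911
0x68A = 11010001010
→ XOR → 10100000101 = 1285
→ shifted right by 1 → 01010000010 = 642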